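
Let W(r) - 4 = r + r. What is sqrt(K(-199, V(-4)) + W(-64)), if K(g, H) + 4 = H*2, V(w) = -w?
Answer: 2*I*sqrt(30) ≈ 10.954*I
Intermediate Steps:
K(g, H) = -4 + 2*H (K(g, H) = -4 + H*2 = -4 + 2*H)
W(r) = 4 + 2*r (W(r) = 4 + (r + r) = 4 + 2*r)
sqrt(K(-199, V(-4)) + W(-64)) = sqrt((-4 + 2*(-1*(-4))) + (4 + 2*(-64))) = sqrt((-4 + 2*4) + (4 - 128)) = sqrt((-4 + 8) - 124) = sqrt(4 - 124) = sqrt(-120) = 2*I*sqrt(30)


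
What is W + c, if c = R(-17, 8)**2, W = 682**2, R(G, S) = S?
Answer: 465188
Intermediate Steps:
W = 465124
c = 64 (c = 8**2 = 64)
W + c = 465124 + 64 = 465188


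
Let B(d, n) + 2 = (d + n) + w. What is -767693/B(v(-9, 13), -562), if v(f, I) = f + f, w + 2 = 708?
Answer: -767693/124 ≈ -6191.1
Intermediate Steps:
w = 706 (w = -2 + 708 = 706)
v(f, I) = 2*f
B(d, n) = 704 + d + n (B(d, n) = -2 + ((d + n) + 706) = -2 + (706 + d + n) = 704 + d + n)
-767693/B(v(-9, 13), -562) = -767693/(704 + 2*(-9) - 562) = -767693/(704 - 18 - 562) = -767693/124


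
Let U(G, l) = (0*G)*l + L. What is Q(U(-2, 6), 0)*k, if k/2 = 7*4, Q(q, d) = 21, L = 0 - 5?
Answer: 1176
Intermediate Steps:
L = -5
U(G, l) = -5 (U(G, l) = (0*G)*l - 5 = 0*l - 5 = 0 - 5 = -5)
k = 56 (k = 2*(7*4) = 2*28 = 56)
Q(U(-2, 6), 0)*k = 21*56 = 1176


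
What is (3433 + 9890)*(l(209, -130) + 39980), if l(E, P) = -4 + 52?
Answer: 533293044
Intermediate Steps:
l(E, P) = 48
(3433 + 9890)*(l(209, -130) + 39980) = (3433 + 9890)*(48 + 39980) = 13323*40028 = 533293044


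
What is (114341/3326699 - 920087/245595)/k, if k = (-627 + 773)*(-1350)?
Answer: 216626494637/11502483451598250 ≈ 1.8833e-5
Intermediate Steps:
k = -197100 (k = 146*(-1350) = -197100)
(114341/3326699 - 920087/245595)/k = (114341/3326699 - 920087/245595)/(-197100) = (114341*(1/3326699) - 920087*1/245595)*(-1/197100) = (114341/3326699 - 131441/35085)*(-1/197100) = -433252989274/116717234415*(-1/197100) = 216626494637/11502483451598250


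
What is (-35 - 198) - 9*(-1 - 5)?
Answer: -179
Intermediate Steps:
(-35 - 198) - 9*(-1 - 5) = -233 - 9*(-6) = -233 + 54 = -179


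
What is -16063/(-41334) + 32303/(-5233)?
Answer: -1251154523/216300822 ≈ -5.7843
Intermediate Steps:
-16063/(-41334) + 32303/(-5233) = -16063*(-1/41334) + 32303*(-1/5233) = 16063/41334 - 32303/5233 = -1251154523/216300822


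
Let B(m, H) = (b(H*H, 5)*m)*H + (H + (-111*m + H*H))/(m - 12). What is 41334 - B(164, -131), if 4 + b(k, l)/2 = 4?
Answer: 3141971/76 ≈ 41342.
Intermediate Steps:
b(k, l) = 0 (b(k, l) = -8 + 2*4 = -8 + 8 = 0)
B(m, H) = (H + H² - 111*m)/(-12 + m) (B(m, H) = (0*m)*H + (H + (-111*m + H*H))/(m - 12) = 0*H + (H + (-111*m + H²))/(-12 + m) = 0 + (H + (H² - 111*m))/(-12 + m) = 0 + (H + H² - 111*m)/(-12 + m) = (H + H² - 111*m)/(-12 + m))
41334 - B(164, -131) = 41334 - (-131 + (-131)² - 111*164)/(-12 + 164) = 41334 - (-131 + 17161 - 18204)/152 = 41334 - (-1174)/152 = 41334 - 1*(-587/76) = 41334 + 587/76 = 3141971/76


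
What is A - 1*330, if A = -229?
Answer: -559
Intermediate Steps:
A - 1*330 = -229 - 1*330 = -229 - 330 = -559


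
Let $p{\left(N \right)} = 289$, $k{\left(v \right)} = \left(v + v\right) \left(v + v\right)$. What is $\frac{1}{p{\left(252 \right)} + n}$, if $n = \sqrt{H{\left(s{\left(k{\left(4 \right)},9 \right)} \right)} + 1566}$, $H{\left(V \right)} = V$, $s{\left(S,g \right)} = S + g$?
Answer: $\frac{289}{81882} - \frac{\sqrt{1639}}{81882} \approx 0.003035$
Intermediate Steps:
$k{\left(v \right)} = 4 v^{2}$ ($k{\left(v \right)} = 2 v 2 v = 4 v^{2}$)
$n = \sqrt{1639}$ ($n = \sqrt{\left(4 \cdot 4^{2} + 9\right) + 1566} = \sqrt{\left(4 \cdot 16 + 9\right) + 1566} = \sqrt{\left(64 + 9\right) + 1566} = \sqrt{73 + 1566} = \sqrt{1639} \approx 40.485$)
$\frac{1}{p{\left(252 \right)} + n} = \frac{1}{289 + \sqrt{1639}}$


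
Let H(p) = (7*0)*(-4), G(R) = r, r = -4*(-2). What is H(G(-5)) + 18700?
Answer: 18700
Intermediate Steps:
r = 8
G(R) = 8
H(p) = 0 (H(p) = 0*(-4) = 0)
H(G(-5)) + 18700 = 0 + 18700 = 18700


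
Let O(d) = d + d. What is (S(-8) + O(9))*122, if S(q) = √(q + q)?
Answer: 2196 + 488*I ≈ 2196.0 + 488.0*I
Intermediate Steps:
S(q) = √2*√q (S(q) = √(2*q) = √2*√q)
O(d) = 2*d
(S(-8) + O(9))*122 = (√2*√(-8) + 2*9)*122 = (√2*(2*I*√2) + 18)*122 = (4*I + 18)*122 = (18 + 4*I)*122 = 2196 + 488*I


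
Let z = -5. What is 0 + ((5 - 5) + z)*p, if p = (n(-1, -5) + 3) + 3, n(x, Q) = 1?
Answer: -35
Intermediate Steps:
p = 7 (p = (1 + 3) + 3 = 4 + 3 = 7)
0 + ((5 - 5) + z)*p = 0 + ((5 - 5) - 5)*7 = 0 + (0 - 5)*7 = 0 - 5*7 = 0 - 35 = -35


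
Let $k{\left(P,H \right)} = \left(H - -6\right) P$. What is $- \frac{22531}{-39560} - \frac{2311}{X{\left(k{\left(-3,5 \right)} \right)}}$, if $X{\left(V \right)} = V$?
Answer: $\frac{92166683}{1305480} \approx 70.6$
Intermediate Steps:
$k{\left(P,H \right)} = P \left(6 + H\right)$ ($k{\left(P,H \right)} = \left(H + 6\right) P = \left(6 + H\right) P = P \left(6 + H\right)$)
$- \frac{22531}{-39560} - \frac{2311}{X{\left(k{\left(-3,5 \right)} \right)}} = - \frac{22531}{-39560} - \frac{2311}{\left(-3\right) \left(6 + 5\right)} = \left(-22531\right) \left(- \frac{1}{39560}\right) - \frac{2311}{\left(-3\right) 11} = \frac{22531}{39560} - \frac{2311}{-33} = \frac{22531}{39560} - - \frac{2311}{33} = \frac{22531}{39560} + \frac{2311}{33} = \frac{92166683}{1305480}$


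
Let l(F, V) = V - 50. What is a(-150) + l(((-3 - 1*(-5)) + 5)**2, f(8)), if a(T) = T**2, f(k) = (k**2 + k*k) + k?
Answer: 22586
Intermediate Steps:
f(k) = k + 2*k**2 (f(k) = (k**2 + k**2) + k = 2*k**2 + k = k + 2*k**2)
l(F, V) = -50 + V
a(-150) + l(((-3 - 1*(-5)) + 5)**2, f(8)) = (-150)**2 + (-50 + 8*(1 + 2*8)) = 22500 + (-50 + 8*(1 + 16)) = 22500 + (-50 + 8*17) = 22500 + (-50 + 136) = 22500 + 86 = 22586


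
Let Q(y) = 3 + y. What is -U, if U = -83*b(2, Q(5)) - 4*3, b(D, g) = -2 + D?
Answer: 12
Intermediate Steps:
U = -12 (U = -83*(-2 + 2) - 4*3 = -83*0 - 12 = 0 - 12 = -12)
-U = -1*(-12) = 12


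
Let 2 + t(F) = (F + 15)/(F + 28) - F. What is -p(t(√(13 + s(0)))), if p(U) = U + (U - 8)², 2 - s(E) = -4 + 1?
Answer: -31009573/293378 - 15530625*√2/293378 ≈ -180.56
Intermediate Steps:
s(E) = 5 (s(E) = 2 - (-4 + 1) = 2 - 1*(-3) = 2 + 3 = 5)
t(F) = -2 - F + (15 + F)/(28 + F) (t(F) = -2 + ((F + 15)/(F + 28) - F) = -2 + ((15 + F)/(28 + F) - F) = -2 + (-F + (15 + F)/(28 + F)) = -2 - F + (15 + F)/(28 + F))
p(U) = U + (-8 + U)²
-p(t(√(13 + s(0)))) = -((-41 - (√(13 + 5))² - 29*√(13 + 5))/(28 + √(13 + 5)) + (-8 + (-41 - (√(13 + 5))² - 29*√(13 + 5))/(28 + √(13 + 5)))²) = -((-41 - (√18)² - 87*√2)/(28 + √18) + (-8 + (-41 - (√18)² - 87*√2)/(28 + √18))²) = -((-41 - (3*√2)² - 87*√2)/(28 + 3*√2) + (-8 + (-41 - (3*√2)² - 87*√2)/(28 + 3*√2))²) = -((-41 - 1*18 - 87*√2)/(28 + 3*√2) + (-8 + (-41 - 1*18 - 87*√2)/(28 + 3*√2))²) = -((-41 - 18 - 87*√2)/(28 + 3*√2) + (-8 + (-41 - 18 - 87*√2)/(28 + 3*√2))²) = -((-59 - 87*√2)/(28 + 3*√2) + (-8 + (-59 - 87*√2)/(28 + 3*√2))²) = -((-8 + (-59 - 87*√2)/(28 + 3*√2))² + (-59 - 87*√2)/(28 + 3*√2)) = -(-8 + (-59 - 87*√2)/(28 + 3*√2))² - (-59 - 87*√2)/(28 + 3*√2)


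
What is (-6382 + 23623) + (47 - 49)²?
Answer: 17245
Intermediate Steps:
(-6382 + 23623) + (47 - 49)² = 17241 + (-2)² = 17241 + 4 = 17245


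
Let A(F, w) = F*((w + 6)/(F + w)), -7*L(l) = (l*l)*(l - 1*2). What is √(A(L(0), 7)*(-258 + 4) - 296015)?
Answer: I*√296015 ≈ 544.07*I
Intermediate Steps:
L(l) = -l²*(-2 + l)/7 (L(l) = -l*l*(l - 1*2)/7 = -l²*(l - 2)/7 = -l²*(-2 + l)/7)
A(F, w) = F*(6 + w)/(F + w) (A(F, w) = F*((6 + w)/(F + w)) = F*(6 + w)/(F + w))
√(A(L(0), 7)*(-258 + 4) - 296015) = √((((⅐)*0²*(2 - 1*0))*(6 + 7)/((⅐)*0²*(2 - 1*0) + 7))*(-258 + 4) - 296015) = √((((⅐)*0*(2 + 0))*13/((⅐)*0*(2 + 0) + 7))*(-254) - 296015) = √((((⅐)*0*2)*13/((⅐)*0*2 + 7))*(-254) - 296015) = √((0*13/(0 + 7))*(-254) - 296015) = √((0*13/7)*(-254) - 296015) = √((0*(⅐)*13)*(-254) - 296015) = √(0*(-254) - 296015) = √(0 - 296015) = √(-296015) = I*√296015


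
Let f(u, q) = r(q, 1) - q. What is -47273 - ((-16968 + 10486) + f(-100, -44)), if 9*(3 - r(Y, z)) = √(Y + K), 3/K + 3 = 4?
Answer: -40838 + I*√41/9 ≈ -40838.0 + 0.71146*I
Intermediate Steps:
K = 3 (K = 3/(-3 + 4) = 3/1 = 3*1 = 3)
r(Y, z) = 3 - √(3 + Y)/9 (r(Y, z) = 3 - √(Y + 3)/9 = 3 - √(3 + Y)/9)
f(u, q) = 3 - q - √(3 + q)/9 (f(u, q) = (3 - √(3 + q)/9) - q = 3 - q - √(3 + q)/9)
-47273 - ((-16968 + 10486) + f(-100, -44)) = -47273 - ((-16968 + 10486) + (3 - 1*(-44) - √(3 - 44)/9)) = -47273 - (-6482 + (3 + 44 - I*√41/9)) = -47273 - (-6482 + (47 - I*√41/9)) = -47273 - (-6435 - I*√41/9) = -47273 + (6435 + I*√41/9) = -40838 + I*√41/9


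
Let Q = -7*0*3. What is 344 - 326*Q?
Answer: 344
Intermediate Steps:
Q = 0 (Q = 0*3 = 0)
344 - 326*Q = 344 - 326*0 = 344 + 0 = 344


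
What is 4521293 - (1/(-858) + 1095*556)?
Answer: 3356901835/858 ≈ 3.9125e+6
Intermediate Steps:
4521293 - (1/(-858) + 1095*556) = 4521293 - (-1/858 + 608820) = 4521293 - 1*522367559/858 = 4521293 - 522367559/858 = 3356901835/858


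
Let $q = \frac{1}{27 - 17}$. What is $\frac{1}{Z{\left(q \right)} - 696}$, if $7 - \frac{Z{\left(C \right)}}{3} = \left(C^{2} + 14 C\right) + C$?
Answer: $- \frac{100}{67953} \approx -0.0014716$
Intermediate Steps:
$q = \frac{1}{10} \approx 0.1$
$Z{\left(C \right)} = 21 - 45 C - 3 C^{2}$ ($Z{\left(C \right)} = 21 - 3 \left(\left(C^{2} + 14 C\right) + C\right) = 21 - 3 \left(C^{2} + 15 C\right) = 21 - \left(3 C^{2} + 45 C\right) = 21 - 45 C - 3 C^{2}$)
$\frac{1}{Z{\left(q \right)} - 696} = \frac{1}{\left(21 - \frac{9}{2} - \frac{3}{100}\right) - 696} = \frac{1}{\frac{1647}{100} - 696} = \frac{1}{- \frac{67953}{100}} = - \frac{100}{67953}$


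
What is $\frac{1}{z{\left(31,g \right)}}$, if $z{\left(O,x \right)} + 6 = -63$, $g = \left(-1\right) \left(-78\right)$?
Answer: $- \frac{1}{69} \approx -0.014493$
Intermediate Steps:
$g = 78$
$z{\left(O,x \right)} = -69$ ($z{\left(O,x \right)} = -6 - 63 = -69$)
$\frac{1}{z{\left(31,g \right)}} = \frac{1}{-69} = - \frac{1}{69}$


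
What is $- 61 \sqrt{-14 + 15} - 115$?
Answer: $-176$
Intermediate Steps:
$- 61 \sqrt{-14 + 15} - 115 = - 61 \sqrt{1} - 115 = \left(-61\right) 1 - 115 = -61 - 115 = -176$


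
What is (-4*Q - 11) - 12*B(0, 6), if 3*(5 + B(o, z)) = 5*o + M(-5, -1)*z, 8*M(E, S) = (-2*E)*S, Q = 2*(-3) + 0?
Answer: 103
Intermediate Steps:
Q = -6 (Q = -6 + 0 = -6)
M(E, S) = -E*S/4 (M(E, S) = ((-2*E)*S)/8 = (-2*E*S)/8 = -E*S/4)
B(o, z) = -5 - 5*z/12 + 5*o/3 (B(o, z) = -5 + (5*o + (-1/4*(-5)*(-1))*z)/3 = -5 + (5*o - 5*z/4)/3 = -5 + (-5*z/12 + 5*o/3) = -5 - 5*z/12 + 5*o/3)
(-4*Q - 11) - 12*B(0, 6) = (-4*(-6) - 11) - 12*(-5 - 5/12*6 + (5/3)*0) = (24 - 11) - 12*(-5 - 5/2 + 0) = 13 - 12*(-15/2) = 13 + 90 = 103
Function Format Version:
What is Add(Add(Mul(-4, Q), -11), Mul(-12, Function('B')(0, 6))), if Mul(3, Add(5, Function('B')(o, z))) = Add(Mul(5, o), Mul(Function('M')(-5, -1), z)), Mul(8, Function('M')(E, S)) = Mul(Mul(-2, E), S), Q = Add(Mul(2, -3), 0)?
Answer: 103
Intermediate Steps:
Q = -6 (Q = Add(-6, 0) = -6)
Function('M')(E, S) = Mul(Rational(-1, 4), E, S) (Function('M')(E, S) = Mul(Rational(1, 8), Mul(Mul(-2, E), S)) = Mul(Rational(1, 8), Mul(-2, E, S)) = Mul(Rational(-1, 4), E, S))
Function('B')(o, z) = Add(-5, Mul(Rational(-5, 12), z), Mul(Rational(5, 3), o)) (Function('B')(o, z) = Add(-5, Mul(Rational(1, 3), Add(Mul(5, o), Mul(Mul(Rational(-1, 4), -5, -1), z)))) = Add(-5, Mul(Rational(1, 3), Add(Mul(5, o), Mul(Rational(-5, 4), z)))) = Add(-5, Add(Mul(Rational(-5, 12), z), Mul(Rational(5, 3), o))) = Add(-5, Mul(Rational(-5, 12), z), Mul(Rational(5, 3), o)))
Add(Add(Mul(-4, Q), -11), Mul(-12, Function('B')(0, 6))) = Add(Add(Mul(-4, -6), -11), Mul(-12, Add(-5, Mul(Rational(-5, 12), 6), Mul(Rational(5, 3), 0)))) = Add(Add(24, -11), Mul(-12, Add(-5, Rational(-5, 2), 0))) = Add(13, Mul(-12, Rational(-15, 2))) = Add(13, 90) = 103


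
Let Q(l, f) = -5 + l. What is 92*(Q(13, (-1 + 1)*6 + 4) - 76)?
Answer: -6256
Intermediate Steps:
92*(Q(13, (-1 + 1)*6 + 4) - 76) = 92*((-5 + 13) - 76) = 92*(8 - 76) = 92*(-68) = -6256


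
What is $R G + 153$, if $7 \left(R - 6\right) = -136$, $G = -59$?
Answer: $\frac{6617}{7} \approx 945.29$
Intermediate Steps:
$R = - \frac{94}{7}$ ($R = 6 + \frac{1}{7} \left(-136\right) = 6 - \frac{136}{7} = - \frac{94}{7} \approx -13.429$)
$R G + 153 = \left(- \frac{94}{7}\right) \left(-59\right) + 153 = \frac{5546}{7} + 153 = \frac{6617}{7}$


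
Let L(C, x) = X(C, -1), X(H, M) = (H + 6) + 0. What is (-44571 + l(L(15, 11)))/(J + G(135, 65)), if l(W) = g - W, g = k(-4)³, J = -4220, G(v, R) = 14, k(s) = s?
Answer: 22328/2103 ≈ 10.617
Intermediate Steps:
X(H, M) = 6 + H (X(H, M) = (6 + H) + 0 = 6 + H)
L(C, x) = 6 + C
g = -64 (g = (-4)³ = -64)
l(W) = -64 - W
(-44571 + l(L(15, 11)))/(J + G(135, 65)) = (-44571 + (-64 - (6 + 15)))/(-4220 + 14) = (-44571 + (-64 - 1*21))/(-4206) = (-44571 + (-64 - 21))*(-1/4206) = (-44571 - 85)*(-1/4206) = -44656*(-1/4206) = 22328/2103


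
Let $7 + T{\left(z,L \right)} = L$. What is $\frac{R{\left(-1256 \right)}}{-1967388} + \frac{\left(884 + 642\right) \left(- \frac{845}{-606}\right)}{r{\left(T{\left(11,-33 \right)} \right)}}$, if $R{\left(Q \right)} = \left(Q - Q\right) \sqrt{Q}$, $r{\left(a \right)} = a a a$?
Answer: $- \frac{128947}{3878400} \approx -0.033247$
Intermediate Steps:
$T{\left(z,L \right)} = -7 + L$
$r{\left(a \right)} = a^{3}$ ($r{\left(a \right)} = a^{2} a = a^{3}$)
$R{\left(Q \right)} = 0$ ($R{\left(Q \right)} = 0 \sqrt{Q} = 0$)
$\frac{R{\left(-1256 \right)}}{-1967388} + \frac{\left(884 + 642\right) \left(- \frac{845}{-606}\right)}{r{\left(T{\left(11,-33 \right)} \right)}} = \frac{0}{-1967388} + \frac{\left(884 + 642\right) \left(- \frac{845}{-606}\right)}{\left(-7 - 33\right)^{3}} = 0 \left(- \frac{1}{1967388}\right) + \frac{1526 \left(\left(-845\right) \left(- \frac{1}{606}\right)\right)}{\left(-40\right)^{3}} = 0 + \frac{1526 \cdot \frac{845}{606}}{-64000} = 0 + \frac{644735}{303} \left(- \frac{1}{64000}\right) = 0 - \frac{128947}{3878400} = - \frac{128947}{3878400}$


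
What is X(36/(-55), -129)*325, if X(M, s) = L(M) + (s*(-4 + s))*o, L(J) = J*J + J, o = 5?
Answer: 3373486233/121 ≈ 2.7880e+7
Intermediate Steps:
L(J) = J + J**2 (L(J) = J**2 + J = J + J**2)
X(M, s) = M*(1 + M) + 5*s*(-4 + s) (X(M, s) = M*(1 + M) + (s*(-4 + s))*5 = M*(1 + M) + 5*s*(-4 + s))
X(36/(-55), -129)*325 = (-20*(-129) + 5*(-129)**2 + (36/(-55))*(1 + 36/(-55)))*325 = (2580 + 5*16641 + (36*(-1/55))*(1 + 36*(-1/55)))*325 = (2580 + 83205 - 36*(1 - 36/55)/55)*325 = (2580 + 83205 - 36/55*19/55)*325 = (2580 + 83205 - 684/3025)*325 = (259498941/3025)*325 = 3373486233/121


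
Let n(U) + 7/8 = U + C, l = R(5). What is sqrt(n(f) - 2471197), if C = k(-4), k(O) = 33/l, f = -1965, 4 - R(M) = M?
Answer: I*sqrt(39571134)/4 ≈ 1572.6*I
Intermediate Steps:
R(M) = 4 - M
l = -1 (l = 4 - 1*5 = 4 - 5 = -1)
k(O) = -33 (k(O) = 33/(-1) = 33*(-1) = -33)
C = -33
n(U) = -271/8 + U (n(U) = -7/8 + (U - 33) = -7/8 + (-33 + U) = -271/8 + U)
sqrt(n(f) - 2471197) = sqrt((-271/8 - 1965) - 2471197) = sqrt(-15991/8 - 2471197) = sqrt(-19785567/8) = I*sqrt(39571134)/4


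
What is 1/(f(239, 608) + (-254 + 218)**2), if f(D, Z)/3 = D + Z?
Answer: 1/3837 ≈ 0.00026062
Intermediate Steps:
f(D, Z) = 3*D + 3*Z (f(D, Z) = 3*(D + Z) = 3*D + 3*Z)
1/(f(239, 608) + (-254 + 218)**2) = 1/((3*239 + 3*608) + (-254 + 218)**2) = 1/((717 + 1824) + (-36)**2) = 1/(2541 + 1296) = 1/3837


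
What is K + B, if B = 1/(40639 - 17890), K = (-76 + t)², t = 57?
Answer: 8212390/22749 ≈ 361.00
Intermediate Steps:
K = 361 (K = (-76 + 57)² = (-19)² = 361)
B = 1/22749 ≈ 4.3958e-5
K + B = 361 + 1/22749 = 8212390/22749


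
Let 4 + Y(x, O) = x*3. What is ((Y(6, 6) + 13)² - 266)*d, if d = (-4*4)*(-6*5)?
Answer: 222240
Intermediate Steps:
Y(x, O) = -4 + 3*x (Y(x, O) = -4 + x*3 = -4 + 3*x)
d = 480 (d = -16*(-30) = 480)
((Y(6, 6) + 13)² - 266)*d = (((-4 + 3*6) + 13)² - 266)*480 = (((-4 + 18) + 13)² - 266)*480 = ((14 + 13)² - 266)*480 = (27² - 266)*480 = (729 - 266)*480 = 463*480 = 222240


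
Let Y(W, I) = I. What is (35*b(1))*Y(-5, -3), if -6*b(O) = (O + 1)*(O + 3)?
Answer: 140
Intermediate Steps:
b(O) = -(1 + O)*(3 + O)/6 (b(O) = -(O + 1)*(O + 3)/6 = -(1 + O)*(3 + O)/6)
(35*b(1))*Y(-5, -3) = (35*(-½ - ⅔*1 - ⅙*1²))*(-3) = (35*(-½ - ⅔ - ⅙*1))*(-3) = (35*(-½ - ⅔ - ⅙))*(-3) = (35*(-4/3))*(-3) = -140/3*(-3) = 140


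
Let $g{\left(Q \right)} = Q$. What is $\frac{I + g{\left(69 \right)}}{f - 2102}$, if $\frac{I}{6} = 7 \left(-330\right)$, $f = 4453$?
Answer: $- \frac{13791}{2351} \approx -5.866$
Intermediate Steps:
$I = -13860$ ($I = 6 \cdot 7 \left(-330\right) = 6 \left(-2310\right) = -13860$)
$\frac{I + g{\left(69 \right)}}{f - 2102} = \frac{-13860 + 69}{4453 - 2102} = - \frac{13791}{2351}$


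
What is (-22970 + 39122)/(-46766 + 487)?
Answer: -16152/46279 ≈ -0.34901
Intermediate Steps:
(-22970 + 39122)/(-46766 + 487) = 16152/(-46279) = 16152*(-1/46279) = -16152/46279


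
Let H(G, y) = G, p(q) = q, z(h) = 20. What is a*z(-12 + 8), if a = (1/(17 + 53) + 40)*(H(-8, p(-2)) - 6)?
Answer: -11204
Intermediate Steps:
a = -2801/5 (a = (1/(17 + 53) + 40)*(-8 - 6) = (1/70 + 40)*(-14) = (2801/70)*(-14) = -2801/5 ≈ -560.20)
a*z(-12 + 8) = -2801/5*20 = -11204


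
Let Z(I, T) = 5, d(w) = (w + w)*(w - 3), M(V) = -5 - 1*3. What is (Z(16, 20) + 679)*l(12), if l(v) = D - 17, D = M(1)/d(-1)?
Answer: -12312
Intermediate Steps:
M(V) = -8 (M(V) = -5 - 3 = -8)
d(w) = 2*w*(-3 + w) (d(w) = (2*w)*(-3 + w) = 2*w*(-3 + w))
D = -1 (D = -8*(-1/(2*(-3 - 1))) = -8/(2*(-1)*(-4)) = -8/8 = -8*⅛ = -1)
l(v) = -18 (l(v) = -1 - 17 = -18)
(Z(16, 20) + 679)*l(12) = (5 + 679)*(-18) = 684*(-18) = -12312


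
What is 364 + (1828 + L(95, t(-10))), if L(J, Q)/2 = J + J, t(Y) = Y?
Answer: 2572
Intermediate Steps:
L(J, Q) = 4*J (L(J, Q) = 2*(J + J) = 2*(2*J) = 4*J)
364 + (1828 + L(95, t(-10))) = 364 + (1828 + 4*95) = 364 + (1828 + 380) = 364 + 2208 = 2572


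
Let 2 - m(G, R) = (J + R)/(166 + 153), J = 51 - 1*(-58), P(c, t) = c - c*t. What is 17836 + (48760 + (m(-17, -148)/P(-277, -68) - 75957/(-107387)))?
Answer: 9338994839696/140232081 ≈ 66597.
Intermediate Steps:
P(c, t) = c - c*t
J = 109 (J = 51 + 58 = 109)
m(G, R) = 529/319 - R/319 (m(G, R) = 2 - (109 + R)/(166 + 153) = 2 - (109 + R)/319 = 2 - (109/319 + R/319) = 2 + (-109/319 - R/319) = 529/319 - R/319)
17836 + (48760 + (m(-17, -148)/P(-277, -68) - 75957/(-107387))) = 17836 + (48760 + ((529/319 - 1/319*(-148))/((-277*(1 - 1*(-68)))) - 75957/(-107387))) = 17836 + (48760 + ((529/319 + 148/319)/((-277*(1 + 68))) - 75957*(-1/107387))) = 17836 + (48760 + (677/(319*((-277*69))) + 10851/15341)) = 17836 + (48760 + ((677/319)/(-19113) + 10851/15341)) = 17836 + (48760 + ((677/319)*(-1/19113) + 10851/15341)) = 17836 + (48760 + (-677/6097047 + 10851/15341)) = 17836 + (48760 + 99173420/140232081) = 17836 + 6837815442980/140232081 = 9338994839696/140232081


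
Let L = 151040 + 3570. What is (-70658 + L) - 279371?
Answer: -195419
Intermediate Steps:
L = 154610
(-70658 + L) - 279371 = (-70658 + 154610) - 279371 = 83952 - 279371 = -195419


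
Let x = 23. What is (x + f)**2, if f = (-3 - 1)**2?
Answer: 1521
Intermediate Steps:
f = 16 (f = (-4)**2 = 16)
(x + f)**2 = (23 + 16)**2 = 39**2 = 1521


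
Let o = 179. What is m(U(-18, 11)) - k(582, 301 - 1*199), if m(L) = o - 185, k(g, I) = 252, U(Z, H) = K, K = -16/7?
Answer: -258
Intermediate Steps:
K = -16/7 (K = -16*⅐ = -16/7 ≈ -2.2857)
U(Z, H) = -16/7
m(L) = -6 (m(L) = 179 - 185 = -6)
m(U(-18, 11)) - k(582, 301 - 1*199) = -6 - 1*252 = -6 - 252 = -258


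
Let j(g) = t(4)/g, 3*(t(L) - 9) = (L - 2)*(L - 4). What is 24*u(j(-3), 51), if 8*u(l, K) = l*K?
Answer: -459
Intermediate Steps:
t(L) = 9 + (-4 + L)*(-2 + L)/3 (t(L) = 9 + ((L - 2)*(L - 4))/3 = 9 + ((-2 + L)*(-4 + L))/3 = 9 + ((-4 + L)*(-2 + L))/3 = 9 + (-4 + L)*(-2 + L)/3)
j(g) = 9/g (j(g) = (35/3 - 2*4 + (⅓)*4²)/g = (35/3 - 8 + (⅓)*16)/g = (35/3 - 8 + 16/3)/g = 9/g)
u(l, K) = K*l/8 (u(l, K) = (l*K)/8 = (K*l)/8 = K*l/8)
24*u(j(-3), 51) = 24*((⅛)*51*(9/(-3))) = 24*((⅛)*51*(9*(-⅓))) = 24*((⅛)*51*(-3)) = 24*(-153/8) = -459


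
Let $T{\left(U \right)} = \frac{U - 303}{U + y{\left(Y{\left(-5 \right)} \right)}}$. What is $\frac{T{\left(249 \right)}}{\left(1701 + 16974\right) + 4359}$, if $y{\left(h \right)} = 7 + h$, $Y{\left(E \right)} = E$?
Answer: $- \frac{9}{963589} \approx -9.3401 \cdot 10^{-6}$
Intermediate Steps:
$T{\left(U \right)} = \frac{-303 + U}{2 + U}$ ($T{\left(U \right)} = \frac{U - 303}{U + \left(7 - 5\right)} = \frac{-303 + U}{U + 2} = \frac{-303 + U}{2 + U}$)
$\frac{T{\left(249 \right)}}{\left(1701 + 16974\right) + 4359} = \frac{\frac{1}{2 + 249} \left(-303 + 249\right)}{\left(1701 + 16974\right) + 4359} = \frac{\frac{1}{251} \left(-54\right)}{18675 + 4359} = \frac{\frac{1}{251} \left(-54\right)}{23034} = \left(- \frac{54}{251}\right) \frac{1}{23034} = - \frac{9}{963589}$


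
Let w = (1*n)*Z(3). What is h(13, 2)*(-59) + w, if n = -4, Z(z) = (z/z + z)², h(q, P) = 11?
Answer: -713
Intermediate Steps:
Z(z) = (1 + z)²
w = -64 (w = (1*(-4))*(1 + 3)² = -4*4² = -4*16 = -64)
h(13, 2)*(-59) + w = 11*(-59) - 64 = -649 - 64 = -713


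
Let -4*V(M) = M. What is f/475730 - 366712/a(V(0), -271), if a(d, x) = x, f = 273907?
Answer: 174530128557/128922830 ≈ 1353.8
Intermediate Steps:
V(M) = -M/4
f/475730 - 366712/a(V(0), -271) = 273907/475730 - 366712/(-271) = 273907*(1/475730) - 366712*(-1/271) = 273907/475730 + 366712/271 = 174530128557/128922830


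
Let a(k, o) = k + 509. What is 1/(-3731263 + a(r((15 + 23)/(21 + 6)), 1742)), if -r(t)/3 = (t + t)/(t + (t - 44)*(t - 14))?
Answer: -196013/731276286880 ≈ -2.6804e-7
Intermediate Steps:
r(t) = -6*t/(t + (-44 + t)*(-14 + t)) (r(t) = -3*(t + t)/(t + (t - 44)*(t - 14)) = -3*2*t/(t + (-44 + t)*(-14 + t)) = -6*t/(t + (-44 + t)*(-14 + t)))
a(k, o) = 509 + k
1/(-3731263 + a(r((15 + 23)/(21 + 6)), 1742)) = 1/(-3731263 + (509 - 6*(15 + 23)/(21 + 6)/(616 + ((15 + 23)/(21 + 6))**2 - 57*(15 + 23)/(21 + 6)))) = 1/(-3731263 + (509 - 6*38/27/(616 + (38/27)**2 - 2166/27))) = 1/(-3731263 + (509 - 6*38*(1/27)/(616 + (38*(1/27))**2 - 2166/27))) = 1/(-3731263 + (509 - 6*38/27/(616 + (38/27)**2 - 57*38/27))) = 1/(-3731263 + (509 - 6*38/27/(616 + 1444/729 - 722/9))) = 1/(-3731263 + (509 - 6*38/27/392026/729)) = 1/(-3731263 + (509 - 6*38/27*729/392026)) = 1/(-3731263 + (509 - 3078/196013)) = 1/(-3731263 + 99767539/196013) = 1/(-731276286880/196013) = -196013/731276286880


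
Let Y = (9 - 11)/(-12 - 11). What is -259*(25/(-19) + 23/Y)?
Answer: -2590259/38 ≈ -68165.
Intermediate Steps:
Y = 2/23 (Y = -2/(-23) = -2*(-1/23) = 2/23 ≈ 0.086957)
-259*(25/(-19) + 23/Y) = -259*(25/(-19) + 23/(2/23)) = -259*(25*(-1/19) + 23*(23/2)) = -259*(-25/19 + 529/2) = -259*10001/38 = -2590259/38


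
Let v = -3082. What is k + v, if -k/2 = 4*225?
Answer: -4882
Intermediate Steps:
k = -1800 (k = -8*225 = -2*900 = -1800)
k + v = -1800 - 3082 = -4882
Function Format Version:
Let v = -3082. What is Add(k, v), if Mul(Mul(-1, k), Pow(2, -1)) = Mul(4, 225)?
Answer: -4882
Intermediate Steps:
k = -1800 (k = Mul(-2, Mul(4, 225)) = Mul(-2, 900) = -1800)
Add(k, v) = Add(-1800, -3082) = -4882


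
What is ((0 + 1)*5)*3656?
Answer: 18280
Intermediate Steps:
((0 + 1)*5)*3656 = (1*5)*3656 = 5*3656 = 18280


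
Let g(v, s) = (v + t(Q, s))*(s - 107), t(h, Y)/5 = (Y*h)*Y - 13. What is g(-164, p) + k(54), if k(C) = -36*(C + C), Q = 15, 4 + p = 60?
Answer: -11987409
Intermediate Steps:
p = 56 (p = -4 + 60 = 56)
t(h, Y) = -65 + 5*h*Y² (t(h, Y) = 5*((Y*h)*Y - 13) = 5*(h*Y² - 13) = 5*(-13 + h*Y²) = -65 + 5*h*Y²)
k(C) = -72*C
g(v, s) = (-107 + s)*(-65 + v + 75*s²) (g(v, s) = (v + (-65 + 5*15*s²))*(s - 107) = (v + (-65 + 75*s²))*(-107 + s) = (-65 + v + 75*s²)*(-107 + s) = (-107 + s)*(-65 + v + 75*s²))
g(-164, p) + k(54) = (6955 - 8025*56² - 107*(-164) - 65*56 + 75*56³ + 56*(-164)) - 72*54 = (6955 - 8025*3136 + 17548 - 3640 + 75*175616 - 9184) - 3888 = (6955 - 25166400 + 17548 - 3640 + 13171200 - 9184) - 3888 = -11983521 - 3888 = -11987409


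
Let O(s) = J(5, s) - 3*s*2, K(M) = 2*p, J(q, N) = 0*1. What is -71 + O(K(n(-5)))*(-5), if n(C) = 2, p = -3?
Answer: -251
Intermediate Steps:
J(q, N) = 0
K(M) = -6 (K(M) = 2*(-3) = -6)
O(s) = -6*s (O(s) = 0 - 3*s*2 = 0 - 6*s = -6*s)
-71 + O(K(n(-5)))*(-5) = -71 - 6*(-6)*(-5) = -71 + 36*(-5) = -71 - 180 = -251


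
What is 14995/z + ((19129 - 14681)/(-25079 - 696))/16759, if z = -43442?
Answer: -6477481788891/18765346420450 ≈ -0.34518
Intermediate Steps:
14995/z + ((19129 - 14681)/(-25079 - 696))/16759 = 14995/(-43442) + ((19129 - 14681)/(-25079 - 696))/16759 = 14995*(-1/43442) + (4448/(-25775))*(1/16759) = -14995/43442 + (4448*(-1/25775))*(1/16759) = -14995/43442 - 4448/25775*1/16759 = -14995/43442 - 4448/431963225 = -6477481788891/18765346420450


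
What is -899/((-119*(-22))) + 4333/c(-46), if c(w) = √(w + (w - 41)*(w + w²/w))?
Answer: -899/2618 + 4333*√7958/7958 ≈ 48.229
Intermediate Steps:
c(w) = √(w + 2*w*(-41 + w)) (c(w) = √(w + (-41 + w)*(w + w)) = √(w + (-41 + w)*(2*w)) = √(w + 2*w*(-41 + w)))
-899/((-119*(-22))) + 4333/c(-46) = -899/((-119*(-22))) + 4333/(√(-46*(-81 + 2*(-46)))) = -899/2618 + 4333/(√(-46*(-81 - 92))) = -899*1/2618 + 4333/(√(-46*(-173))) = -899/2618 + 4333/(√7958) = -899/2618 + 4333*(√7958/7958) = -899/2618 + 4333*√7958/7958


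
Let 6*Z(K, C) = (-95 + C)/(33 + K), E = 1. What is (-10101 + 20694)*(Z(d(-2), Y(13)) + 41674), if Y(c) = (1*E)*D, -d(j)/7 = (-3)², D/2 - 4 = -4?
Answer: 1765833091/4 ≈ 4.4146e+8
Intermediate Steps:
D = 0 (D = 8 + 2*(-4) = 8 - 8 = 0)
d(j) = -63 (d(j) = -7*(-3)² = -7*9 = -63)
Y(c) = 0 (Y(c) = (1*1)*0 = 1*0 = 0)
Z(K, C) = (-95 + C)/(6*(33 + K)) (Z(K, C) = ((-95 + C)/(33 + K))/6 = (-95 + C)/(6*(33 + K)))
(-10101 + 20694)*(Z(d(-2), Y(13)) + 41674) = (-10101 + 20694)*((-95 + 0)/(6*(33 - 63)) + 41674) = 10593*((⅙)*(-95)/(-30) + 41674) = 10593*((⅙)*(-1/30)*(-95) + 41674) = 10593*(19/36 + 41674) = 10593*(1500283/36) = 1765833091/4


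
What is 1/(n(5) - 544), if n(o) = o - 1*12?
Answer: -1/551 ≈ -0.0018149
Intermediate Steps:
n(o) = -12 + o (n(o) = o - 12 = -12 + o)
1/(n(5) - 544) = 1/((-12 + 5) - 544) = 1/(-7 - 544) = 1/(-551) = -1/551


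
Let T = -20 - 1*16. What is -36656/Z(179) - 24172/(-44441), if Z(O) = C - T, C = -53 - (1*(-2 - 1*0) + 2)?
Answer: 1629440220/755497 ≈ 2156.8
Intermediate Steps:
T = -36 (T = -20 - 16 = -36)
C = -53 (C = -53 - (1*(-2 + 0) + 2) = -53 - (1*(-2) + 2) = -53 - (-2 + 2) = -53 - 1*0 = -53 + 0 = -53)
Z(O) = -17 (Z(O) = -53 - 1*(-36) = -53 + 36 = -17)
-36656/Z(179) - 24172/(-44441) = -36656/(-17) - 24172/(-44441) = -36656*(-1/17) - 24172*(-1/44441) = 36656/17 + 24172/44441 = 1629440220/755497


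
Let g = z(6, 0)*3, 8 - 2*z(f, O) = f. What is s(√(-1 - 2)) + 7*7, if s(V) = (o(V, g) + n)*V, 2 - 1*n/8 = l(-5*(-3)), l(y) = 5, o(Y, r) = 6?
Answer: 49 - 18*I*√3 ≈ 49.0 - 31.177*I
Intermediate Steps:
z(f, O) = 4 - f/2
g = 3 (g = (4 - ½*6)*3 = (4 - 3)*3 = 1*3 = 3)
n = -24 (n = 16 - 8*5 = 16 - 40 = -24)
s(V) = -18*V (s(V) = (6 - 24)*V = -18*V)
s(√(-1 - 2)) + 7*7 = -18*√(-1 - 2) + 7*7 = -18*I*√3 + 49 = 49 - 18*I*√3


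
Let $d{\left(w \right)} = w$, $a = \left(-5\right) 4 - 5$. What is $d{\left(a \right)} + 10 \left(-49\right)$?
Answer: $-515$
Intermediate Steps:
$a = -25$ ($a = -20 - 5 = -25$)
$d{\left(a \right)} + 10 \left(-49\right) = -25 + 10 \left(-49\right) = -25 - 490 = -515$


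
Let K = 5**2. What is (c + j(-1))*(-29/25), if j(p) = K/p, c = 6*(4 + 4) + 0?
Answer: -667/25 ≈ -26.680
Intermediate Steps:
K = 25
c = 48 (c = 6*8 + 0 = 48 + 0 = 48)
j(p) = 25/p
(c + j(-1))*(-29/25) = (48 + 25/(-1))*(-29/25) = (48 + 25*(-1))*(-29*1/25) = (48 - 25)*(-29/25) = 23*(-29/25) = -667/25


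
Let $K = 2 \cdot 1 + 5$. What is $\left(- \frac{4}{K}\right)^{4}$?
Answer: $\frac{256}{2401} \approx 0.10662$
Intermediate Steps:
$K = 7$ ($K = 2 + 5 = 7$)
$\left(- \frac{4}{K}\right)^{4} = \left(- \frac{4}{7}\right)^{4} = \frac{256}{2401}$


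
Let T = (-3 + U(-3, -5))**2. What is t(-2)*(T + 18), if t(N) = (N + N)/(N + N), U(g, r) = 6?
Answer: 27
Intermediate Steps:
t(N) = 1 (t(N) = (2*N)/((2*N)) = (2*N)*(1/(2*N)) = 1)
T = 9 (T = (-3 + 6)**2 = 3**2 = 9)
t(-2)*(T + 18) = 1*(9 + 18) = 1*27 = 27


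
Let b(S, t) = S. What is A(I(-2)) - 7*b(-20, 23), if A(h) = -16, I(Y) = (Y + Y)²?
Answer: 124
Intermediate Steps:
I(Y) = 4*Y² (I(Y) = (2*Y)² = 4*Y²)
A(I(-2)) - 7*b(-20, 23) = -16 - 7*(-20) = -16 + 140 = 124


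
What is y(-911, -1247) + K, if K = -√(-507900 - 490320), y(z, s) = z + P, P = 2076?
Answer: 1165 - 2*I*√249555 ≈ 1165.0 - 999.11*I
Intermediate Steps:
y(z, s) = 2076 + z (y(z, s) = z + 2076 = 2076 + z)
K = -2*I*√249555 (K = -√(-998220) = -2*I*√249555 ≈ -999.11*I)
y(-911, -1247) + K = (2076 - 911) - 2*I*√249555 = 1165 - 2*I*√249555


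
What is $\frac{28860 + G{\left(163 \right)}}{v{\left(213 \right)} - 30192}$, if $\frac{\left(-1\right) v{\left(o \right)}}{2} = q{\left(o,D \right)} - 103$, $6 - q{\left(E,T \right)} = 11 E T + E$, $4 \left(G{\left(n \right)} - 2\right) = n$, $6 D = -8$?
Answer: $- \frac{38537}{47760} \approx -0.80689$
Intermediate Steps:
$D = - \frac{4}{3}$ ($D = \frac{1}{6} \left(-8\right) = - \frac{4}{3} \approx -1.3333$)
$G{\left(n \right)} = 2 + \frac{n}{4}$
$q{\left(E,T \right)} = 6 - E - 11 E T$ ($q{\left(E,T \right)} = 6 - \left(11 E T + E\right) = 6 - \left(E + 11 E T\right) = 6 - E - 11 E T$)
$v{\left(o \right)} = 194 - \frac{82 o}{3}$ ($v{\left(o \right)} = - 2 \left(\left(6 - o - 11 o \left(- \frac{4}{3}\right)\right) - 103\right) = - 2 \left(\left(6 - o + \frac{44 o}{3}\right) - 103\right) = - 2 \left(\left(6 + \frac{41 o}{3}\right) - 103\right) = - 2 \left(-97 + \frac{41 o}{3}\right) = 194 - \frac{82 o}{3}$)
$\frac{28860 + G{\left(163 \right)}}{v{\left(213 \right)} - 30192} = \frac{28860 + \left(2 + \frac{1}{4} \cdot 163\right)}{\left(194 - 5822\right) - 30192} = \frac{28860 + \left(2 + \frac{163}{4}\right)}{\left(194 - 5822\right) - 30192} = \frac{28860 + \frac{171}{4}}{-5628 - 30192} = \frac{115611}{4 \left(-35820\right)} = \frac{115611}{4} \left(- \frac{1}{35820}\right) = - \frac{38537}{47760}$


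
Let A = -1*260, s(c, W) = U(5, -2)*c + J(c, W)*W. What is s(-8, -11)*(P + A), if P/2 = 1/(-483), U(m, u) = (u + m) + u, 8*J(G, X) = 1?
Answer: 1569775/644 ≈ 2437.5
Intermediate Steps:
J(G, X) = 1/8 (J(G, X) = (1/8)*1 = 1/8)
U(m, u) = m + 2*u (U(m, u) = (m + u) + u = m + 2*u)
s(c, W) = c + W/8 (s(c, W) = (5 + 2*(-2))*c + W/8 = (5 - 4)*c + W/8 = 1*c + W/8 = c + W/8)
A = -260
P = -2/483 (P = 2/(-483) = 2*(-1/483) = -2/483 ≈ -0.0041408)
s(-8, -11)*(P + A) = (-8 + (1/8)*(-11))*(-2/483 - 260) = (-8 - 11/8)*(-125582/483) = -75/8*(-125582/483) = 1569775/644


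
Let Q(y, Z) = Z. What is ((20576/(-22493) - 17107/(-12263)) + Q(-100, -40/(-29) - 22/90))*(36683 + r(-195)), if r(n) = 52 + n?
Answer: 16278431405432/275831659 ≈ 59016.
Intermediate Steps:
((20576/(-22493) - 17107/(-12263)) + Q(-100, -40/(-29) - 22/90))*(36683 + r(-195)) = ((20576/(-22493) - 17107/(-12263)) + (-40/(-29) - 22/90))*(36683 + (52 - 195)) = ((20576*(-1/22493) - 17107*(-1/12263)) + (-40*(-1/29) - 22*1/90))*(36683 - 143) = ((-20576/22493 + 17107/12263) + (40/29 - 11/45))*36540 = (132464263/275831659 + 1481/1305)*36540 = (581372550194/359960314995)*36540 = 16278431405432/275831659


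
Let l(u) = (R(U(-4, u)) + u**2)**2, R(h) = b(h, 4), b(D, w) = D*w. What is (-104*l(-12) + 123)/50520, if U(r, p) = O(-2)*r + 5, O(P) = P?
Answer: -3995141/50520 ≈ -79.080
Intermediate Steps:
U(r, p) = 5 - 2*r (U(r, p) = -2*r + 5 = 5 - 2*r)
R(h) = 4*h (R(h) = h*4 = 4*h)
l(u) = (52 + u**2)**2 (l(u) = (4*(5 - 2*(-4)) + u**2)**2 = (4*(5 + 8) + u**2)**2 = (4*13 + u**2)**2 = (52 + u**2)**2)
(-104*l(-12) + 123)/50520 = (-104*(52 + (-12)**2)**2 + 123)/50520 = (-104*(52 + 144)**2 + 123)*(1/50520) = (-104*196**2 + 123)*(1/50520) = (-104*38416 + 123)*(1/50520) = (-3995264 + 123)*(1/50520) = -3995141*1/50520 = -3995141/50520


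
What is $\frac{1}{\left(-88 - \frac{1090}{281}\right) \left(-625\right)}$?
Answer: $\frac{281}{16136250} \approx 1.7414 \cdot 10^{-5}$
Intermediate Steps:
$\frac{1}{\left(-88 - \frac{1090}{281}\right) \left(-625\right)} = \frac{1}{\left(- \frac{25818}{281}\right) \left(-625\right)} = \frac{1}{\frac{16136250}{281}} = \frac{281}{16136250}$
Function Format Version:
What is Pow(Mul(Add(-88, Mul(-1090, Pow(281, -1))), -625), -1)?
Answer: Rational(281, 16136250) ≈ 1.7414e-5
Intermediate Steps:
Pow(Mul(Add(-88, Mul(-1090, Pow(281, -1))), -625), -1) = Pow(Mul(Add(-88, Mul(-1090, Rational(1, 281))), -625), -1) = Pow(Mul(Add(-88, Rational(-1090, 281)), -625), -1) = Pow(Mul(Rational(-25818, 281), -625), -1) = Pow(Rational(16136250, 281), -1) = Rational(281, 16136250)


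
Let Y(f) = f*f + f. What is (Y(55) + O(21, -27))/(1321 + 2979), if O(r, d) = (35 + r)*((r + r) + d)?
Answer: 196/215 ≈ 0.91163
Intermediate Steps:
O(r, d) = (35 + r)*(d + 2*r) (O(r, d) = (35 + r)*(2*r + d) = (35 + r)*(d + 2*r))
Y(f) = f + f² (Y(f) = f² + f = f + f²)
(Y(55) + O(21, -27))/(1321 + 2979) = (55*(1 + 55) + (2*21² + 35*(-27) + 70*21 - 27*21))/(1321 + 2979) = (55*56 + (2*441 - 945 + 1470 - 567))/4300 = (3080 + (882 - 945 + 1470 - 567))*(1/4300) = (3080 + 840)*(1/4300) = 3920*(1/4300) = 196/215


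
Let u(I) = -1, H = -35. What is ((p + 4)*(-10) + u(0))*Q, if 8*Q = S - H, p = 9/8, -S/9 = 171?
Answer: 9823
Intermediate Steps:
S = -1539 (S = -9*171 = -1539)
p = 9/8 (p = 9*(⅛) = 9/8 ≈ 1.1250)
Q = -188 (Q = (-1539 - 1*(-35))/8 = (-1539 + 35)/8 = (⅛)*(-1504) = -188)
((p + 4)*(-10) + u(0))*Q = ((9/8 + 4)*(-10) - 1)*(-188) = ((41/8)*(-10) - 1)*(-188) = (-205/4 - 1)*(-188) = -209/4*(-188) = 9823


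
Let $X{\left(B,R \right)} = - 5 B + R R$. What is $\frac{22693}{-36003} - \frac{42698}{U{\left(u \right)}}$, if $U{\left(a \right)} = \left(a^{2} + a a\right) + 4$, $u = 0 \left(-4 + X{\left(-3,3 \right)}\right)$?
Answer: $- \frac{69879403}{6546} \approx -10675.0$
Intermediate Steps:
$X{\left(B,R \right)} = R^{2} - 5 B$ ($X{\left(B,R \right)} = - 5 B + R^{2} = R^{2} - 5 B$)
$u = 0$ ($u = 0 \left(-4 + \left(3^{2} - -15\right)\right) = 0 \left(-4 + \left(9 + 15\right)\right) = 0 \left(-4 + 24\right) = 0 \cdot 20 = 0$)
$U{\left(a \right)} = 4 + 2 a^{2}$ ($U{\left(a \right)} = \left(a^{2} + a^{2}\right) + 4 = 2 a^{2} + 4 = 4 + 2 a^{2}$)
$\frac{22693}{-36003} - \frac{42698}{U{\left(u \right)}} = \frac{22693}{-36003} - \frac{42698}{4 + 2 \cdot 0^{2}} = 22693 \left(- \frac{1}{36003}\right) - \frac{42698}{4 + 2 \cdot 0} = - \frac{2063}{3273} - \frac{42698}{4 + 0} = - \frac{2063}{3273} - \frac{42698}{4} = - \frac{2063}{3273} - \frac{21349}{2} = - \frac{69879403}{6546}$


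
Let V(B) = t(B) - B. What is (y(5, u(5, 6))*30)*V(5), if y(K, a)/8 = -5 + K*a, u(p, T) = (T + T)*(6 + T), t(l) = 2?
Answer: -514800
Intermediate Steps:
u(p, T) = 2*T*(6 + T) (u(p, T) = (2*T)*(6 + T) = 2*T*(6 + T))
y(K, a) = -40 + 8*K*a (y(K, a) = 8*(-5 + K*a) = -40 + 8*K*a)
V(B) = 2 - B
(y(5, u(5, 6))*30)*V(5) = ((-40 + 8*5*(2*6*(6 + 6)))*30)*(2 - 1*5) = ((-40 + 8*5*(2*6*12))*30)*(2 - 5) = ((-40 + 8*5*144)*30)*(-3) = ((-40 + 5760)*30)*(-3) = (5720*30)*(-3) = 171600*(-3) = -514800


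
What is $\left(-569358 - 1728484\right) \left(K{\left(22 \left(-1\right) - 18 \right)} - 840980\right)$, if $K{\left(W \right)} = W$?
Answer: $1932531078840$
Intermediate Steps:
$\left(-569358 - 1728484\right) \left(K{\left(22 \left(-1\right) - 18 \right)} - 840980\right) = \left(-569358 - 1728484\right) \left(\left(22 \left(-1\right) - 18\right) - 840980\right) = - 2297842 \left(\left(-22 - 18\right) - 840980\right) = - 2297842 \left(-40 - 840980\right) = \left(-2297842\right) \left(-841020\right) = 1932531078840$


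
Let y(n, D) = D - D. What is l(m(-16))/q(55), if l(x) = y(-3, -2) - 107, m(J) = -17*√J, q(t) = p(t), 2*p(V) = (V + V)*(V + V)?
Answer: -107/6050 ≈ -0.017686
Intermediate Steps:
p(V) = 2*V² (p(V) = ((V + V)*(V + V))/2 = ((2*V)*(2*V))/2 = (4*V²)/2 = 2*V²)
y(n, D) = 0
q(t) = 2*t²
l(x) = -107 (l(x) = 0 - 107 = -107)
l(m(-16))/q(55) = -107/(2*55²) = -107/(2*3025) = -107/6050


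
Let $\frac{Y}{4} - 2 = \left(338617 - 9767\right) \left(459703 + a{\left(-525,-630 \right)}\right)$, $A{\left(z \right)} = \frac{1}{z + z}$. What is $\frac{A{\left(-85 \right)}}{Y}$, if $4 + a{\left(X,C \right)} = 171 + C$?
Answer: $- \frac{1}{102694330321360} \approx -9.7376 \cdot 10^{-15}$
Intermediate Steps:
$A{\left(z \right)} = \frac{1}{2 z}$
$a{\left(X,C \right)} = 167 + C$ ($a{\left(X,C \right)} = -4 + \left(171 + C\right) = 167 + C$)
$Y = 604084296008$ ($Y = 8 + 4 \left(338617 - 9767\right) \left(459703 + \left(167 - 630\right)\right) = 8 + 4 \cdot 328850 \left(459703 - 463\right) = 8 + 4 \cdot 328850 \cdot 459240 = 8 + 4 \cdot 151021074000 = 8 + 604084296000 = 604084296008$)
$\frac{A{\left(-85 \right)}}{Y} = \frac{\frac{1}{2} \frac{1}{-85}}{604084296008} = \frac{1}{2} \left(- \frac{1}{85}\right) \frac{1}{604084296008} = \left(- \frac{1}{170}\right) \frac{1}{604084296008} = - \frac{1}{102694330321360}$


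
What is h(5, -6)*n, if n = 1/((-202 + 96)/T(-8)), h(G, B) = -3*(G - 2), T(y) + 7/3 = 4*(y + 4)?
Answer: -165/106 ≈ -1.5566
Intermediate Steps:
T(y) = 41/3 + 4*y (T(y) = -7/3 + 4*(y + 4) = -7/3 + 4*(4 + y) = -7/3 + (16 + 4*y) = 41/3 + 4*y)
h(G, B) = 6 - 3*G (h(G, B) = -3*(-2 + G) = 6 - 3*G)
n = 55/318 (n = 1/((-202 + 96)/(41/3 + 4*(-8))) = 1/(-106/(41/3 - 32)) = 1/(-106/(-55/3)) = 1/(-106*(-3/55)) = 1/(318/55) = 55/318 ≈ 0.17296)
h(5, -6)*n = (6 - 3*5)*(55/318) = (6 - 15)*(55/318) = -9*55/318 = -165/106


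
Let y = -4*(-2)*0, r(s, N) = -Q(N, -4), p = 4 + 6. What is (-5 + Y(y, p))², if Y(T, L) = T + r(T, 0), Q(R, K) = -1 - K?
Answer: 64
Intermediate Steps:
p = 10
r(s, N) = -3 (r(s, N) = -(-1 - 1*(-4)) = -(-1 + 4) = -1*3 = -3)
y = 0 (y = 8*0 = 0)
Y(T, L) = -3 + T (Y(T, L) = T - 3 = -3 + T)
(-5 + Y(y, p))² = (-5 + (-3 + 0))² = (-5 - 3)² = (-8)² = 64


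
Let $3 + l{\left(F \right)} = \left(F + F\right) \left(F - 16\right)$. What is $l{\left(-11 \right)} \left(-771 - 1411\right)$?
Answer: $-1289562$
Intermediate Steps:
$l{\left(F \right)} = -3 + 2 F \left(-16 + F\right)$ ($l{\left(F \right)} = -3 + \left(F + F\right) \left(F - 16\right) = -3 + 2 F \left(-16 + F\right)$)
$l{\left(-11 \right)} \left(-771 - 1411\right) = \left(-3 - -352 + 2 \left(-11\right)^{2}\right) \left(-771 - 1411\right) = \left(-3 + 352 + 2 \cdot 121\right) \left(-2182\right) = \left(-3 + 352 + 242\right) \left(-2182\right) = 591 \left(-2182\right) = -1289562$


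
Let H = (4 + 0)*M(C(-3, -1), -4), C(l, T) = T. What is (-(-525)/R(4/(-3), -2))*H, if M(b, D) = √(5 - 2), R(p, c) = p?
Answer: -1575*√3 ≈ -2728.0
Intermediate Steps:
M(b, D) = √3
H = 4*√3 (H = (4 + 0)*√3 = 4*√3 ≈ 6.9282)
(-(-525)/R(4/(-3), -2))*H = (-(-525)/(4/(-3)))*(4*√3) = (-(-525)/(4*(-⅓)))*(4*√3) = (-(-525)/(-4/3))*(4*√3) = (-(-525)*(-3)/4)*(4*√3) = (-21*75/4)*(4*√3) = -1575*√3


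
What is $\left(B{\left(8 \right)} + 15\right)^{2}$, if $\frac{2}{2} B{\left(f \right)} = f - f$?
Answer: $225$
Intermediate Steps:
$B{\left(f \right)} = 0$ ($B{\left(f \right)} = f - f = 0$)
$\left(B{\left(8 \right)} + 15\right)^{2} = \left(0 + 15\right)^{2} = 15^{2} = 225$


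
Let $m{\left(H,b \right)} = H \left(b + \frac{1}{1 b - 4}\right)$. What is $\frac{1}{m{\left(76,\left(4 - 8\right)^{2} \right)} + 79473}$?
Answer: $\frac{3}{242086} \approx 1.2392 \cdot 10^{-5}$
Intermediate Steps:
$m{\left(H,b \right)} = H \left(b + \frac{1}{-4 + b}\right)$ ($m{\left(H,b \right)} = H \left(b + \frac{1}{b - 4}\right) = H \left(b + \frac{1}{-4 + b}\right)$)
$\frac{1}{m{\left(76,\left(4 - 8\right)^{2} \right)} + 79473} = \frac{1}{\frac{76 \left(1 + \left(\left(4 - 8\right)^{2}\right)^{2} - 4 \left(4 - 8\right)^{2}\right)}{-4 + \left(4 - 8\right)^{2}} + 79473} = \frac{1}{\frac{76 \left(1 + \left(\left(-4\right)^{2}\right)^{2} - 4 \left(-4\right)^{2}\right)}{-4 + \left(-4\right)^{2}} + 79473} = \frac{1}{\frac{76 \left(1 + 16^{2} - 64\right)}{-4 + 16} + 79473} = \frac{1}{\frac{76 \left(1 + 256 - 64\right)}{12} + 79473} = \frac{1}{76 \cdot \frac{1}{12} \cdot 193 + 79473} = \frac{1}{\frac{3667}{3} + 79473} = \frac{1}{\frac{242086}{3}} = \frac{3}{242086}$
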